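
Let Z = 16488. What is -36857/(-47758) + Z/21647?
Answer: 1585277383/1033817426 ≈ 1.5334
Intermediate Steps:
-36857/(-47758) + Z/21647 = -36857/(-47758) + 16488/21647 = -36857*(-1/47758) + 16488*(1/21647) = 36857/47758 + 16488/21647 = 1585277383/1033817426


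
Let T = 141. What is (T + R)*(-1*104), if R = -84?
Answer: -5928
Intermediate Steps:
(T + R)*(-1*104) = (141 - 84)*(-1*104) = 57*(-104) = -5928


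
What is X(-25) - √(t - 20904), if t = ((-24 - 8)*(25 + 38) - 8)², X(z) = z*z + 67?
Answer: 692 - 2*√1018918 ≈ -1326.8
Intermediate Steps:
X(z) = 67 + z² (X(z) = z² + 67 = 67 + z²)
t = 4096576 (t = (-32*63 - 8)² = (-2016 - 8)² = (-2024)² = 4096576)
X(-25) - √(t - 20904) = (67 + (-25)²) - √(4096576 - 20904) = (67 + 625) - √4075672 = 692 - 2*√1018918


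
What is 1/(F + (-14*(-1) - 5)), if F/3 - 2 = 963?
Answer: 1/2904 ≈ 0.00034435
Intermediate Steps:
F = 2895 (F = 6 + 3*963 = 6 + 2889 = 2895)
1/(F + (-14*(-1) - 5)) = 1/(2895 + (-14*(-1) - 5)) = 1/(2895 + (14 - 5)) = 1/(2895 + 9) = 1/2904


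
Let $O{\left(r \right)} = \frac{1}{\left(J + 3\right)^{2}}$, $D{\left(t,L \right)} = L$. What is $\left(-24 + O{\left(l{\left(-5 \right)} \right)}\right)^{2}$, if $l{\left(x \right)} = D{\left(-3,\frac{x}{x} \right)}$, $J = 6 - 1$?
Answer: $\frac{2356225}{4096} \approx 575.25$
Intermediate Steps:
$J = 5$
$l{\left(x \right)} = 1$ ($l{\left(x \right)} = \frac{x}{x} = 1$)
$O{\left(r \right)} = \frac{1}{64}$ ($O{\left(r \right)} = \frac{1}{\left(5 + 3\right)^{2}} = \frac{1}{8^{2}} = \frac{1}{64}$)
$\left(-24 + O{\left(l{\left(-5 \right)} \right)}\right)^{2} = \left(-24 + \frac{1}{64}\right)^{2} = \left(- \frac{1535}{64}\right)^{2} = \frac{2356225}{4096}$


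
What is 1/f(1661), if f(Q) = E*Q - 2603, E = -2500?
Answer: -1/4155103 ≈ -2.4067e-7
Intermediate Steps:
f(Q) = -2603 - 2500*Q (f(Q) = -2500*Q - 2603 = -2603 - 2500*Q)
1/f(1661) = 1/(-2603 - 2500*1661) = 1/(-2603 - 4152500) = 1/(-4155103) = -1/4155103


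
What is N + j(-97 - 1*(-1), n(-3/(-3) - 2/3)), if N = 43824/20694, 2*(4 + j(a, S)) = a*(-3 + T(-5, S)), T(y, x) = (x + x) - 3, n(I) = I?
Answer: 876452/3449 ≈ 254.12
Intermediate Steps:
T(y, x) = -3 + 2*x (T(y, x) = 2*x - 3 = -3 + 2*x)
j(a, S) = -4 + a*(-6 + 2*S)/2 (j(a, S) = -4 + (a*(-3 + (-3 + 2*S)))/2 = -4 + (a*(-6 + 2*S))/2 = -4 + a*(-6 + 2*S)/2)
N = 7304/3449 (N = 43824*(1/20694) = 7304/3449 ≈ 2.1177)
N + j(-97 - 1*(-1), n(-3/(-3) - 2/3)) = 7304/3449 + (-4 - 3*(-97 - 1*(-1)) + (-3/(-3) - 2/3)*(-97 - 1*(-1))) = 7304/3449 + (-4 - 3*(-97 + 1) + (-3*(-⅓) - 2*⅓)*(-97 + 1)) = 7304/3449 + (-4 - 3*(-96) + (1 - ⅔)*(-96)) = 7304/3449 + (-4 + 288 + (⅓)*(-96)) = 7304/3449 + (-4 + 288 - 32) = 7304/3449 + 252 = 876452/3449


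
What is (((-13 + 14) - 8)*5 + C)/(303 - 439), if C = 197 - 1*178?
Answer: 2/17 ≈ 0.11765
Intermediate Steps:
C = 19 (C = 197 - 178 = 19)
(((-13 + 14) - 8)*5 + C)/(303 - 439) = (((-13 + 14) - 8)*5 + 19)/(303 - 439) = ((1 - 8)*5 + 19)/(-136) = (-7*5 + 19)*(-1/136) = (-35 + 19)*(-1/136) = -16*(-1/136) = 2/17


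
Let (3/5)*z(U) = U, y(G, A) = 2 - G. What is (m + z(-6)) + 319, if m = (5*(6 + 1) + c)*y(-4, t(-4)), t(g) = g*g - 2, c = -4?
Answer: 495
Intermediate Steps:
t(g) = -2 + g² (t(g) = g² - 2 = -2 + g²)
m = 186 (m = (5*(6 + 1) - 4)*(2 - 1*(-4)) = (5*7 - 4)*(2 + 4) = (35 - 4)*6 = 31*6 = 186)
z(U) = 5*U/3
(m + z(-6)) + 319 = (186 + (5/3)*(-6)) + 319 = (186 - 10) + 319 = 176 + 319 = 495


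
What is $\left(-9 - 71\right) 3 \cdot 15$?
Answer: $-3600$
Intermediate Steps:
$\left(-9 - 71\right) 3 \cdot 15 = \left(-80\right) 45 = -3600$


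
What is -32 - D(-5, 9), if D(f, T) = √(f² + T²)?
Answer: -32 - √106 ≈ -42.296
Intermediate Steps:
D(f, T) = √(T² + f²)
-32 - D(-5, 9) = -32 - √(9² + (-5)²) = -32 - √(81 + 25) = -32 - √106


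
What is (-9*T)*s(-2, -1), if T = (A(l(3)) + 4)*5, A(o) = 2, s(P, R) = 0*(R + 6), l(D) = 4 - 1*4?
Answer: 0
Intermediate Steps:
l(D) = 0 (l(D) = 4 - 4 = 0)
s(P, R) = 0 (s(P, R) = 0*(6 + R) = 0)
T = 30 (T = (2 + 4)*5 = 6*5 = 30)
(-9*T)*s(-2, -1) = -9*30*0 = -270*0 = 0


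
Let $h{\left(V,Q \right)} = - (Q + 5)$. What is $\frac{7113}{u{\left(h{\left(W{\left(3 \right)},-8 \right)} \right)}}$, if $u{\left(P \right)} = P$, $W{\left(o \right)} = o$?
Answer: $2371$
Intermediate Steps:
$h{\left(V,Q \right)} = -5 - Q$ ($h{\left(V,Q \right)} = - (5 + Q) = -5 - Q$)
$\frac{7113}{u{\left(h{\left(W{\left(3 \right)},-8 \right)} \right)}} = \frac{7113}{-5 - -8} = \frac{7113}{-5 + 8} = \frac{7113}{3} = 7113 \cdot \frac{1}{3} = 2371$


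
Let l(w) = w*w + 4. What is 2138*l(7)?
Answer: 113314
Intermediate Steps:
l(w) = 4 + w² (l(w) = w² + 4 = 4 + w²)
2138*l(7) = 2138*(4 + 7²) = 2138*(4 + 49) = 2138*53 = 113314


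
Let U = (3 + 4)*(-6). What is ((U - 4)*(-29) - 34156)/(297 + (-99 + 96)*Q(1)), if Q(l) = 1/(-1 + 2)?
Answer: -16411/147 ≈ -111.64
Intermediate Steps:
Q(l) = 1 (Q(l) = 1/1 = 1)
U = -42 (U = 7*(-6) = -42)
((U - 4)*(-29) - 34156)/(297 + (-99 + 96)*Q(1)) = ((-42 - 4)*(-29) - 34156)/(297 + (-99 + 96)*1) = (-46*(-29) - 34156)/(297 - 3*1) = (1334 - 34156)/(297 - 3) = -32822/294 = -32822*1/294 = -16411/147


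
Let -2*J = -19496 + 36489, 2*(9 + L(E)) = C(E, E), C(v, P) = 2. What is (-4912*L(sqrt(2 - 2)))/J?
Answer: -78592/16993 ≈ -4.6250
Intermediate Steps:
L(E) = -8 (L(E) = -9 + (1/2)*2 = -9 + 1 = -8)
J = -16993/2 (J = -(-19496 + 36489)/2 = -1/2*16993 = -16993/2 ≈ -8496.5)
(-4912*L(sqrt(2 - 2)))/J = (-4912*(-8))/(-16993/2) = 39296*(-2/16993) = -78592/16993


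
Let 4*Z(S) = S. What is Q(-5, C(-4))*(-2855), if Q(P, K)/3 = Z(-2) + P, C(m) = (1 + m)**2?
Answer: 94215/2 ≈ 47108.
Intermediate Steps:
Z(S) = S/4
Q(P, K) = -3/2 + 3*P (Q(P, K) = 3*((1/4)*(-2) + P) = 3*(-1/2 + P) = -3/2 + 3*P)
Q(-5, C(-4))*(-2855) = (-3/2 + 3*(-5))*(-2855) = (-3/2 - 15)*(-2855) = -33/2*(-2855) = 94215/2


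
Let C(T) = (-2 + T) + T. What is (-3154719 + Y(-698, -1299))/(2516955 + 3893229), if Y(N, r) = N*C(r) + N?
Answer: -1340617/6410184 ≈ -0.20914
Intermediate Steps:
C(T) = -2 + 2*T
Y(N, r) = N + N*(-2 + 2*r) (Y(N, r) = N*(-2 + 2*r) + N = N + N*(-2 + 2*r))
(-3154719 + Y(-698, -1299))/(2516955 + 3893229) = (-3154719 - 698*(-1 + 2*(-1299)))/(2516955 + 3893229) = (-3154719 - 698*(-1 - 2598))/6410184 = (-3154719 - 698*(-2599))*(1/6410184) = (-3154719 + 1814102)*(1/6410184) = -1340617*1/6410184 = -1340617/6410184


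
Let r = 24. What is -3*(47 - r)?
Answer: -69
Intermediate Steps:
-3*(47 - r) = -3*(47 - 1*24) = -3*(47 - 24) = -3*23 = -69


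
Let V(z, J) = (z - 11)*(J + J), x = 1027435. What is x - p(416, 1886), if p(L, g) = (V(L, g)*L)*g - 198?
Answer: -1198564344527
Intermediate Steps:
V(z, J) = 2*J*(-11 + z) (V(z, J) = (-11 + z)*(2*J) = 2*J*(-11 + z))
p(L, g) = -198 + 2*L*g²*(-11 + L) (p(L, g) = ((2*g*(-11 + L))*L)*g - 198 = (2*L*g*(-11 + L))*g - 198 = 2*L*g²*(-11 + L) - 198 = -198 + 2*L*g²*(-11 + L))
x - p(416, 1886) = 1027435 - (-198 + 2*416*1886²*(-11 + 416)) = 1027435 - (-198 + 2*416*3556996*405) = 1027435 - (-198 + 1198565372160) = 1027435 - 1*1198565371962 = 1027435 - 1198565371962 = -1198564344527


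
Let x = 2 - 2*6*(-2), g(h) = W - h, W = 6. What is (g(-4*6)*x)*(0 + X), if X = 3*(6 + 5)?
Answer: 25740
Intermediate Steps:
g(h) = 6 - h
X = 33 (X = 3*11 = 33)
x = 26 (x = 2 - 12*(-2) = 2 + 24 = 26)
(g(-4*6)*x)*(0 + X) = ((6 - (-4)*6)*26)*(0 + 33) = ((6 - 1*(-24))*26)*33 = ((6 + 24)*26)*33 = (30*26)*33 = 780*33 = 25740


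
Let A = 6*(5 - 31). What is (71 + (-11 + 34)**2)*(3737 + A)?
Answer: 2148600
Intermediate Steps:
A = -156 (A = 6*(-26) = -156)
(71 + (-11 + 34)**2)*(3737 + A) = (71 + (-11 + 34)**2)*(3737 - 156) = (71 + 23**2)*3581 = (71 + 529)*3581 = 600*3581 = 2148600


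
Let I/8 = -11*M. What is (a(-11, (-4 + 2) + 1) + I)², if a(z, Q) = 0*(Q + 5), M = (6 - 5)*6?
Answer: 278784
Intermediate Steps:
M = 6 (M = 1*6 = 6)
a(z, Q) = 0 (a(z, Q) = 0*(5 + Q) = 0)
I = -528 (I = 8*(-11*6) = 8*(-66) = -528)
(a(-11, (-4 + 2) + 1) + I)² = (0 - 528)² = (-528)² = 278784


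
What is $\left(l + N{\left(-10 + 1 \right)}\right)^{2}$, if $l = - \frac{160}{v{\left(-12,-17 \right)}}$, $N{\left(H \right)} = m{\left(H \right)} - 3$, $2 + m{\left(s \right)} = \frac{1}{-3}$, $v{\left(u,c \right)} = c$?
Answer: $\frac{43264}{2601} \approx 16.634$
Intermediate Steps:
$m{\left(s \right)} = - \frac{7}{3}$ ($m{\left(s \right)} = -2 + \frac{1}{-3} = -2 - \frac{1}{3} = - \frac{7}{3}$)
$N{\left(H \right)} = - \frac{16}{3}$ ($N{\left(H \right)} = - \frac{7}{3} - 3 = - \frac{16}{3}$)
$l = \frac{160}{17}$ ($l = - \frac{160}{-17} = \left(-160\right) \left(- \frac{1}{17}\right) = \frac{160}{17} \approx 9.4118$)
$\left(l + N{\left(-10 + 1 \right)}\right)^{2} = \left(\frac{160}{17} - \frac{16}{3}\right)^{2} = \left(\frac{208}{51}\right)^{2} = \frac{43264}{2601}$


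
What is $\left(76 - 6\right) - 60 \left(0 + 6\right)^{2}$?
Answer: $-2090$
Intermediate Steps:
$\left(76 - 6\right) - 60 \left(0 + 6\right)^{2} = \left(76 - 6\right) - 60 \cdot 6^{2} = 70 - 2160 = -2090$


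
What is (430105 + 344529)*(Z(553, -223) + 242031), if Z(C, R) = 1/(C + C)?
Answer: 14811349945997/79 ≈ 1.8749e+11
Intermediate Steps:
Z(C, R) = 1/(2*C)
(430105 + 344529)*(Z(553, -223) + 242031) = (430105 + 344529)*((1/2)/553 + 242031) = 774634*((1/2)*(1/553) + 242031) = 774634*(1/1106 + 242031) = 774634*(267686287/1106) = 14811349945997/79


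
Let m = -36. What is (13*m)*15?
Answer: -7020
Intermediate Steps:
(13*m)*15 = (13*(-36))*15 = -468*15 = -7020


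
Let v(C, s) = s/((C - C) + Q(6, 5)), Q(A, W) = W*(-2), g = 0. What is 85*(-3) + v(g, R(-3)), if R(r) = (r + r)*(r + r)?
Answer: -1293/5 ≈ -258.60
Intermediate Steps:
Q(A, W) = -2*W
R(r) = 4*r² (R(r) = (2*r)*(2*r) = 4*r²)
v(C, s) = -s/10 (v(C, s) = s/((C - C) - 2*5) = s/(0 - 10) = s/(-10) = -s/10)
85*(-3) + v(g, R(-3)) = 85*(-3) - 2*(-3)²/5 = -255 - 2*9/5 = -255 - ⅒*36 = -255 - 18/5 = -1293/5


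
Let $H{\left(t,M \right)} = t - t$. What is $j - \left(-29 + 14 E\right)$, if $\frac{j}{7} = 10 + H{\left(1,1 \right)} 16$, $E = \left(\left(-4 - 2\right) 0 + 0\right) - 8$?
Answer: $211$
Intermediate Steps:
$H{\left(t,M \right)} = 0$
$E = -8$ ($E = \left(\left(-6\right) 0 + 0\right) - 8 = \left(0 + 0\right) - 8 = 0 - 8 = -8$)
$j = 70$ ($j = 7 \left(10 + 0 \cdot 16\right) = 7 \left(10 + 0\right) = 7 \cdot 10 = 70$)
$j - \left(-29 + 14 E\right) = 70 - \left(-29 + 14 \left(-8\right)\right) = 70 - \left(-29 - 112\right) = 70 - -141 = 70 + 141 = 211$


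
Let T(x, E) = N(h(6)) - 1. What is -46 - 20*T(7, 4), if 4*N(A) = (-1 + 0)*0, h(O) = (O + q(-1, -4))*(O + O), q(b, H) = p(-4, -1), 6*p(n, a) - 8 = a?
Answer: -26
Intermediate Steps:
p(n, a) = 4/3 + a/6
q(b, H) = 7/6 (q(b, H) = 4/3 + (⅙)*(-1) = 4/3 - ⅙ = 7/6)
h(O) = 2*O*(7/6 + O) (h(O) = (O + 7/6)*(O + O) = (7/6 + O)*(2*O) = 2*O*(7/6 + O))
N(A) = 0 (N(A) = ((-1 + 0)*0)/4 = (-1*0)/4 = (¼)*0 = 0)
T(x, E) = -1 (T(x, E) = 0 - 1 = -1)
-46 - 20*T(7, 4) = -46 - 20*(-1) = -46 + 20 = -26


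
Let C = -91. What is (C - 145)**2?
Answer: 55696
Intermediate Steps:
(C - 145)**2 = (-91 - 145)**2 = (-236)**2 = 55696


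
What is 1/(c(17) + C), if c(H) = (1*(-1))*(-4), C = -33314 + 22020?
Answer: -1/11290 ≈ -8.8574e-5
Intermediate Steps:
C = -11294
c(H) = 4 (c(H) = -1*(-4) = 4)
1/(c(17) + C) = 1/(4 - 11294) = 1/(-11290) = -1/11290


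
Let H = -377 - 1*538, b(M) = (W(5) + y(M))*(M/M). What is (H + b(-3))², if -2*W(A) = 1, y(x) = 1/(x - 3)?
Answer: 7546009/9 ≈ 8.3845e+5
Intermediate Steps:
y(x) = 1/(-3 + x)
W(A) = -½ (W(A) = -½*1 = -½)
b(M) = -½ + 1/(-3 + M) (b(M) = (-½ + 1/(-3 + M))*(M/M) = (-½ + 1/(-3 + M))*1 = -½ + 1/(-3 + M))
H = -915 (H = -377 - 538 = -915)
(H + b(-3))² = (-915 + (5 - 1*(-3))/(2*(-3 - 3)))² = (-915 + (½)*(5 + 3)/(-6))² = (-915 + (½)*(-⅙)*8)² = (-915 - ⅔)² = (-2747/3)² = 7546009/9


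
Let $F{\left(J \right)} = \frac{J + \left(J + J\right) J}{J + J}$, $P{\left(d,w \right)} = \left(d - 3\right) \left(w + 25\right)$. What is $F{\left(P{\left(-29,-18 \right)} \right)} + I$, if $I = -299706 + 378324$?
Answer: $\frac{156789}{2} \approx 78395.0$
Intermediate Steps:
$P{\left(d,w \right)} = \left(-3 + d\right) \left(25 + w\right)$
$I = 78618$
$F{\left(J \right)} = \frac{J + 2 J^{2}}{2 J}$ ($F{\left(J \right)} = \frac{J + 2 J J}{2 J} = \left(J + 2 J^{2}\right) \frac{1}{2 J} = \frac{J + 2 J^{2}}{2 J}$)
$F{\left(P{\left(-29,-18 \right)} \right)} + I = \left(\frac{1}{2} - 224\right) + 78618 = - \frac{447}{2} + 78618 = \frac{156789}{2}$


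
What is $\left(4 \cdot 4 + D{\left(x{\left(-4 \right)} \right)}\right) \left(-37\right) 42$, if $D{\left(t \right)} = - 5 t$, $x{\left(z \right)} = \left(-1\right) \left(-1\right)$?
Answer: $-17094$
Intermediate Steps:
$x{\left(z \right)} = 1$
$\left(4 \cdot 4 + D{\left(x{\left(-4 \right)} \right)}\right) \left(-37\right) 42 = \left(4 \cdot 4 - 5\right) \left(-37\right) 42 = \left(16 - 5\right) \left(-37\right) 42 = 11 \left(-37\right) 42 = \left(-407\right) 42 = -17094$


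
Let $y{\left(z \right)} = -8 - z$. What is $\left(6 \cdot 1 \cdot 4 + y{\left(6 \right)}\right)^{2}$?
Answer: $100$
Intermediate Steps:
$\left(6 \cdot 1 \cdot 4 + y{\left(6 \right)}\right)^{2} = \left(6 \cdot 1 \cdot 4 - 14\right)^{2} = \left(6 \cdot 4 - 14\right)^{2} = \left(24 - 14\right)^{2} = 10^{2} = 100$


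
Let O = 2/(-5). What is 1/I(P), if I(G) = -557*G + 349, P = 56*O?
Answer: 5/64129 ≈ 7.7968e-5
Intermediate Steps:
O = -⅖ (O = 2*(-⅕) = -⅖ ≈ -0.40000)
P = -112/5 (P = 56*(-⅖) = -112/5 ≈ -22.400)
I(G) = 349 - 557*G
1/I(P) = 1/(349 - 557*(-112/5)) = 1/(349 + 62384/5) = 1/(64129/5) = 5/64129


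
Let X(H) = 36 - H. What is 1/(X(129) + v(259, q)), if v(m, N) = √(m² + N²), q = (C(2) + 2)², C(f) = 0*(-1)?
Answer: 93/58448 + √67097/58448 ≈ 0.0060230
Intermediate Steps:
C(f) = 0
q = 4 (q = (0 + 2)² = 2² = 4)
v(m, N) = √(N² + m²)
1/(X(129) + v(259, q)) = 1/((36 - 1*129) + √(4² + 259²)) = 1/((36 - 129) + √(16 + 67081)) = 1/(-93 + √67097)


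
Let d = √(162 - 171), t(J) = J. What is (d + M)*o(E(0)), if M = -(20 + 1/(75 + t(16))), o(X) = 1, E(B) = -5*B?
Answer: -1821/91 + 3*I ≈ -20.011 + 3.0*I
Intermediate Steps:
M = -1821/91 (M = -(20 + 1/(75 + 16)) = -(20 + 1/91) = -1*1821/91 = -1821/91 ≈ -20.011)
d = 3*I (d = √(-9) = 3*I ≈ 3.0*I)
(d + M)*o(E(0)) = (3*I - 1821/91)*1 = (-1821/91 + 3*I)*1 = -1821/91 + 3*I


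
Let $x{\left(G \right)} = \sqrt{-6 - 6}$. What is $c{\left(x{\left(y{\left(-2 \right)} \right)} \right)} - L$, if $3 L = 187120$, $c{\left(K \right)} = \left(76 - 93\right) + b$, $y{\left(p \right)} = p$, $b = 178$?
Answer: $- \frac{186637}{3} \approx -62212.0$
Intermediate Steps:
$x{\left(G \right)} = 2 i \sqrt{3}$ ($x{\left(G \right)} = \sqrt{-12} = 2 i \sqrt{3}$)
$c{\left(K \right)} = 161$ ($c{\left(K \right)} = \left(76 - 93\right) + 178 = -17 + 178 = 161$)
$L = \frac{187120}{3}$ ($L = \frac{1}{3} \cdot 187120 = \frac{187120}{3} \approx 62373.0$)
$c{\left(x{\left(y{\left(-2 \right)} \right)} \right)} - L = 161 - \frac{187120}{3} = - \frac{186637}{3}$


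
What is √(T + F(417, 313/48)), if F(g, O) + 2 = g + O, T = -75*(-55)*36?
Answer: √21444699/12 ≈ 385.90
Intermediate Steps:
T = 148500 (T = 4125*36 = 148500)
F(g, O) = -2 + O + g (F(g, O) = -2 + (g + O) = -2 + (O + g) = -2 + O + g)
√(T + F(417, 313/48)) = √(148500 + (-2 + 313/48 + 417)) = √(148500 + 20233/48) = √(7148233/48) = √21444699/12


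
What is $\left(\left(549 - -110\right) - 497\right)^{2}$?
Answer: $26244$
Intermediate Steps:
$\left(\left(549 - -110\right) - 497\right)^{2} = \left(\left(549 + 110\right) - 497\right)^{2} = \left(659 - 497\right)^{2} = 162^{2} = 26244$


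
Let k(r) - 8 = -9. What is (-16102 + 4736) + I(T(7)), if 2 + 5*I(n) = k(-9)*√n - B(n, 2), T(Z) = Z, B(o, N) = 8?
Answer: -11368 - √7/5 ≈ -11369.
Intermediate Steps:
k(r) = -1 (k(r) = 8 - 9 = -1)
I(n) = -2 - √n/5 (I(n) = -⅖ + (-√n - 1*8)/5 = -⅖ + (-√n - 8)/5 = -⅖ + (-8 - √n)/5 = -⅖ + (-8/5 - √n/5) = -2 - √n/5)
(-16102 + 4736) + I(T(7)) = (-16102 + 4736) + (-2 - √7/5) = -11366 + (-2 - √7/5) = -11368 - √7/5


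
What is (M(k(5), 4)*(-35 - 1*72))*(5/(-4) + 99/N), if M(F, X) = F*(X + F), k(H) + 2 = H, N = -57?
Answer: 510069/76 ≈ 6711.4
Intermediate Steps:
k(H) = -2 + H
M(F, X) = F*(F + X)
(M(k(5), 4)*(-35 - 1*72))*(5/(-4) + 99/N) = (((-2 + 5)*((-2 + 5) + 4))*(-35 - 1*72))*(5/(-4) + 99/(-57)) = ((3*(3 + 4))*(-35 - 72))*(5*(-¼) + 99*(-1/57)) = ((3*7)*(-107))*(-5/4 - 33/19) = (21*(-107))*(-227/76) = -2247*(-227/76) = 510069/76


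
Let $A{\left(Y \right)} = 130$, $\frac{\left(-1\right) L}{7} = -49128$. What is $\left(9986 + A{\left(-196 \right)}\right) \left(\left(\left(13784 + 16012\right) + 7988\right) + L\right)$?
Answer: $3861074880$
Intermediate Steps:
$L = 343896$ ($L = \left(-7\right) \left(-49128\right) = 343896$)
$\left(9986 + A{\left(-196 \right)}\right) \left(\left(\left(13784 + 16012\right) + 7988\right) + L\right) = \left(9986 + 130\right) \left(\left(\left(13784 + 16012\right) + 7988\right) + 343896\right) = 10116 \left(\left(29796 + 7988\right) + 343896\right) = 10116 \left(37784 + 343896\right) = 10116 \cdot 381680 = 3861074880$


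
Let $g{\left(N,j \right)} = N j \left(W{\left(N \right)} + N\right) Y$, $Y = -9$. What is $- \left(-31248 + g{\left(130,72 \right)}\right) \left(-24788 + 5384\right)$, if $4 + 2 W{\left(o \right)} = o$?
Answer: $-316082777472$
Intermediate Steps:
$W{\left(o \right)} = -2 + \frac{o}{2}$
$g{\left(N,j \right)} = - 9 N j \left(-2 + \frac{3 N}{2}\right)$ ($g{\left(N,j \right)} = N j \left(\left(-2 + \frac{N}{2}\right) + N\right) \left(-9\right) = N j \left(-2 + \frac{3 N}{2}\right) \left(-9\right) = - 9 N j \left(-2 + \frac{3 N}{2}\right)$)
$- \left(-31248 + g{\left(130,72 \right)}\right) \left(-24788 + 5384\right) = - \left(-31248 + \frac{9}{2} \cdot 130 \cdot 72 \left(4 - 390\right)\right) \left(-24788 + 5384\right) = - \left(-31248 + \frac{9}{2} \cdot 130 \cdot 72 \left(4 - 390\right)\right) \left(-19404\right) = - \left(-31248 + \frac{9}{2} \cdot 130 \cdot 72 \left(-386\right)\right) \left(-19404\right) = - \left(-31248 - 16258320\right) \left(-19404\right) = - \left(-16289568\right) \left(-19404\right) = \left(-1\right) 316082777472 = -316082777472$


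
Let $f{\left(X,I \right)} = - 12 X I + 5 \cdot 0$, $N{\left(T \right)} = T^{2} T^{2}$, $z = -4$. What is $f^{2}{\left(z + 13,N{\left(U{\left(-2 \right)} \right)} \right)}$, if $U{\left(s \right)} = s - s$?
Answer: $0$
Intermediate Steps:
$U{\left(s \right)} = 0$
$N{\left(T \right)} = T^{4}$
$f{\left(X,I \right)} = - 12 I X$ ($f{\left(X,I \right)} = - 12 I X + 0 = - 12 I X$)
$f^{2}{\left(z + 13,N{\left(U{\left(-2 \right)} \right)} \right)} = \left(- 12 \cdot 0^{4} \left(-4 + 13\right)\right)^{2} = \left(\left(-12\right) 0 \cdot 9\right)^{2} = 0^{2} = 0$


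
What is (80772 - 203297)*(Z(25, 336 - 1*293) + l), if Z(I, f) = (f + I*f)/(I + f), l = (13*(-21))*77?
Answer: 87501841375/34 ≈ 2.5736e+9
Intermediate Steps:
l = -21021 (l = -273*77 = -21021)
Z(I, f) = (f + I*f)/(I + f)
(80772 - 203297)*(Z(25, 336 - 1*293) + l) = (80772 - 203297)*((336 - 1*293)*(1 + 25)/(25 + (336 - 1*293)) - 21021) = -122525*((336 - 293)*26/(25 + (336 - 293)) - 21021) = -122525*(43*26/(25 + 43) - 21021) = -122525*(43*26/68 - 21021) = -122525*(43*(1/68)*26 - 21021) = -122525*(559/34 - 21021) = -122525*(-714155/34) = 87501841375/34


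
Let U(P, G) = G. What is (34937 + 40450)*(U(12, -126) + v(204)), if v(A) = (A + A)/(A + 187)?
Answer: -216662238/23 ≈ -9.4201e+6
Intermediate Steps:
v(A) = 2*A/(187 + A) (v(A) = (2*A)/(187 + A) = 2*A/(187 + A))
(34937 + 40450)*(U(12, -126) + v(204)) = (34937 + 40450)*(-126 + 2*204/(187 + 204)) = 75387*(-126 + 2*204/391) = 75387*(-126 + 2*204*(1/391)) = 75387*(-126 + 24/23) = 75387*(-2874/23) = -216662238/23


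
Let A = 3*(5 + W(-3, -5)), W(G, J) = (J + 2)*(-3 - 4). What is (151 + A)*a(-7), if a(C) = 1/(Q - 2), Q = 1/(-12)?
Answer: -2748/25 ≈ -109.92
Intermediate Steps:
W(G, J) = -14 - 7*J (W(G, J) = (2 + J)*(-7) = -14 - 7*J)
Q = -1/12 ≈ -0.083333
a(C) = -12/25 (a(C) = 1/(-1/12 - 2) = 1/(-25/12) = -12/25)
A = 78 (A = 3*(5 + (-14 - 7*(-5))) = 3*(5 + (-14 + 35)) = 3*(5 + 21) = 3*26 = 78)
(151 + A)*a(-7) = (151 + 78)*(-12/25) = 229*(-12/25) = -2748/25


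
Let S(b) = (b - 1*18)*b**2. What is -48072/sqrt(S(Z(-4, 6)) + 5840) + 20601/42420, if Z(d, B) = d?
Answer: 981/2020 - 12018*sqrt(7)/49 ≈ -648.43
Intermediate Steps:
S(b) = b**2*(-18 + b) (S(b) = (b - 18)*b**2 = (-18 + b)*b**2 = b**2*(-18 + b))
-48072/sqrt(S(Z(-4, 6)) + 5840) + 20601/42420 = -48072/sqrt((-4)**2*(-18 - 4) + 5840) + 20601/42420 = -48072/sqrt(16*(-22) + 5840) + 20601*(1/42420) = -48072/sqrt(-352 + 5840) + 981/2020 = -48072*sqrt(7)/196 + 981/2020 = -12018*sqrt(7)/49 + 981/2020 = 981/2020 - 12018*sqrt(7)/49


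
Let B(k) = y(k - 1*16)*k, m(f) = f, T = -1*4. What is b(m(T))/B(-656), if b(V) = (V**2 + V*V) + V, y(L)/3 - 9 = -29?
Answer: 7/9840 ≈ 0.00071138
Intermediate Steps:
y(L) = -60 (y(L) = 27 + 3*(-29) = 27 - 87 = -60)
T = -4
B(k) = -60*k
b(V) = V + 2*V**2 (b(V) = (V**2 + V**2) + V = 2*V**2 + V = V + 2*V**2)
b(m(T))/B(-656) = (-4*(1 + 2*(-4)))/((-60*(-656))) = -4*(1 - 8)/39360 = -4*(-7)*(1/39360) = 28*(1/39360) = 7/9840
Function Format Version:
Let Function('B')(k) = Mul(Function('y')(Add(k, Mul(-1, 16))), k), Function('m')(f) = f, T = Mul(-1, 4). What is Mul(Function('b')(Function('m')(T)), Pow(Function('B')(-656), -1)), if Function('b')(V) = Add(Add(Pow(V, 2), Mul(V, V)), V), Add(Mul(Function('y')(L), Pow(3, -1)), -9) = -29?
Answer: Rational(7, 9840) ≈ 0.00071138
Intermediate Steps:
Function('y')(L) = -60 (Function('y')(L) = Add(27, Mul(3, -29)) = Add(27, -87) = -60)
T = -4
Function('B')(k) = Mul(-60, k)
Function('b')(V) = Add(V, Mul(2, Pow(V, 2))) (Function('b')(V) = Add(Add(Pow(V, 2), Pow(V, 2)), V) = Add(Mul(2, Pow(V, 2)), V) = Add(V, Mul(2, Pow(V, 2))))
Mul(Function('b')(Function('m')(T)), Pow(Function('B')(-656), -1)) = Mul(Mul(-4, Add(1, Mul(2, -4))), Pow(Mul(-60, -656), -1)) = Mul(Mul(-4, Add(1, -8)), Pow(39360, -1)) = Mul(Mul(-4, -7), Rational(1, 39360)) = Mul(28, Rational(1, 39360)) = Rational(7, 9840)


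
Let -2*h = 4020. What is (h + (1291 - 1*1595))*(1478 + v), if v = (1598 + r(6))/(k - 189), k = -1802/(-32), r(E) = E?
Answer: -7201468820/2123 ≈ -3.3921e+6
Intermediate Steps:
h = -2010 (h = -½*4020 = -2010)
k = 901/16 (k = -1802*(-1/32) = 901/16 ≈ 56.313)
v = -25664/2123 (v = (1598 + 6)/(901/16 - 189) = 1604/(-2123/16) = 1604*(-16/2123) = -25664/2123 ≈ -12.089)
(h + (1291 - 1*1595))*(1478 + v) = (-2010 + (1291 - 1*1595))*(1478 - 25664/2123) = (-2010 + (1291 - 1595))*(3112130/2123) = (-2010 - 304)*(3112130/2123) = -2314*3112130/2123 = -7201468820/2123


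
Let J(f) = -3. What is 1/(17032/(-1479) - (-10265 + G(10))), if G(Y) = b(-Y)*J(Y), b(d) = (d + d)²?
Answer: 1479/16939703 ≈ 8.7310e-5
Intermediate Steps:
b(d) = 4*d² (b(d) = (2*d)² = 4*d²)
G(Y) = -12*Y² (G(Y) = (4*(-Y)²)*(-3) = (4*Y²)*(-3) = -12*Y²)
1/(17032/(-1479) - (-10265 + G(10))) = 1/(17032/(-1479) - (-10265 - 12*10²)) = 1/(17032*(-1/1479) - (-10265 - 12*100)) = 1/(-17032/1479 - (-10265 - 1200)) = 1/(-17032/1479 - 1*(-11465)) = 1/(-17032/1479 + 11465) = 1/(16939703/1479) = 1479/16939703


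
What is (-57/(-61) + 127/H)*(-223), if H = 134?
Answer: -3430855/8174 ≈ -419.73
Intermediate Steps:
(-57/(-61) + 127/H)*(-223) = (-57/(-61) + 127/134)*(-223) = (-57*(-1/61) + 127*(1/134))*(-223) = (57/61 + 127/134)*(-223) = (15385/8174)*(-223) = -3430855/8174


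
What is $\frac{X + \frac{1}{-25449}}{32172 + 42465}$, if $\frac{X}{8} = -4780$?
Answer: $- \frac{973169761}{1899437013} \approx -0.51235$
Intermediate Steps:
$X = -38240$ ($X = 8 \left(-4780\right) = -38240$)
$\frac{X + \frac{1}{-25449}}{32172 + 42465} = \frac{-38240 + \frac{1}{-25449}}{32172 + 42465} = \frac{-38240 - \frac{1}{25449}}{74637} = \left(- \frac{973169761}{25449}\right) \frac{1}{74637} = - \frac{973169761}{1899437013}$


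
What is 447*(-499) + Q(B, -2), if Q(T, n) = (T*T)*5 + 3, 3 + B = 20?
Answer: -221605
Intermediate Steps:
B = 17 (B = -3 + 20 = 17)
Q(T, n) = 3 + 5*T² (Q(T, n) = T²*5 + 3 = 5*T² + 3 = 3 + 5*T²)
447*(-499) + Q(B, -2) = 447*(-499) + (3 + 5*17²) = -223053 + (3 + 5*289) = -223053 + (3 + 1445) = -223053 + 1448 = -221605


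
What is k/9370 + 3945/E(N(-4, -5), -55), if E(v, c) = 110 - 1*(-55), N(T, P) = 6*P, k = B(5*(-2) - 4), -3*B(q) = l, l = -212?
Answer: 3697631/154605 ≈ 23.917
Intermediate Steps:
B(q) = 212/3 (B(q) = -⅓*(-212) = 212/3)
k = 212/3 ≈ 70.667
E(v, c) = 165 (E(v, c) = 110 + 55 = 165)
k/9370 + 3945/E(N(-4, -5), -55) = (212/3)/9370 + 3945/165 = (212/3)*(1/9370) + 3945*(1/165) = 106/14055 + 263/11 = 3697631/154605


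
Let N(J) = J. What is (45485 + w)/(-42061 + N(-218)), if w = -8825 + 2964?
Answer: -13208/14093 ≈ -0.93720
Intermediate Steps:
w = -5861
(45485 + w)/(-42061 + N(-218)) = (45485 - 5861)/(-42061 - 218) = 39624/(-42279) = 39624*(-1/42279) = -13208/14093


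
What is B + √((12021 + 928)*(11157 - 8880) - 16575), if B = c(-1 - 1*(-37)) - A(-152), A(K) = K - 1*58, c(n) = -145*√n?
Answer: -660 + √29468298 ≈ 4768.5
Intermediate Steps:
A(K) = -58 + K (A(K) = K - 58 = -58 + K)
B = -660 (B = -145*√(-1 - 1*(-37)) - (-58 - 152) = -145*√(-1 + 37) - 1*(-210) = -145*√36 + 210 = -145*6 + 210 = -870 + 210 = -660)
B + √((12021 + 928)*(11157 - 8880) - 16575) = -660 + √((12021 + 928)*(11157 - 8880) - 16575) = -660 + √(12949*2277 - 16575) = -660 + √(29484873 - 16575) = -660 + √29468298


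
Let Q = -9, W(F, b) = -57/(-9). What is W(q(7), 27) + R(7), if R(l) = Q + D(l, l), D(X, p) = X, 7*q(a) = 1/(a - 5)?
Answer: 13/3 ≈ 4.3333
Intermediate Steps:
q(a) = 1/(7*(-5 + a)) (q(a) = 1/(7*(a - 5)) = 1/(7*(-5 + a)))
W(F, b) = 19/3 (W(F, b) = -57*(-⅑) = 19/3)
R(l) = -9 + l
W(q(7), 27) + R(7) = 19/3 + (-9 + 7) = 19/3 - 2 = 13/3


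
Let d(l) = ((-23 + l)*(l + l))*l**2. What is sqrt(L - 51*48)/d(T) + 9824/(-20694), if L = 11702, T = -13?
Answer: -4912/10347 + sqrt(9254)/158184 ≈ -0.47412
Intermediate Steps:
d(l) = 2*l**3*(-23 + l) (d(l) = ((-23 + l)*(2*l))*l**2 = (2*l*(-23 + l))*l**2 = 2*l**3*(-23 + l))
sqrt(L - 51*48)/d(T) + 9824/(-20694) = sqrt(11702 - 51*48)/((2*(-13)**3*(-23 - 13))) + 9824/(-20694) = sqrt(11702 - 2448)/((2*(-2197)*(-36))) + 9824*(-1/20694) = sqrt(9254)/158184 - 4912/10347 = -4912/10347 + sqrt(9254)/158184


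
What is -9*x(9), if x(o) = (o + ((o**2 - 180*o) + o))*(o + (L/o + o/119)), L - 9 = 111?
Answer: 36504000/119 ≈ 3.0676e+5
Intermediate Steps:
L = 120 (L = 9 + 111 = 120)
x(o) = (o**2 - 178*o)*(120/o + 120*o/119) (x(o) = (o + ((o**2 - 180*o) + o))*(o + (120/o + o/119)) = (o + (o**2 - 179*o))*(o + (120/o + o*(1/119))) = (o**2 - 178*o)*(o + (120/o + o/119)) = (o**2 - 178*o)*(120/o + 120*o/119))
-9*x(9) = -9*(-21360 + 120*9 - 21360/119*9**2 + (120/119)*9**3) = -9*(-21360 + 1080 - 21360/119*81 + (120/119)*729) = -9*(-21360 + 1080 - 1730160/119 + 87480/119) = -9*(-4056000/119) = 36504000/119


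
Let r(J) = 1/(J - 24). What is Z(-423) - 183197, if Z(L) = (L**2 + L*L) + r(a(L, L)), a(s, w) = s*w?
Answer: 31247726206/178905 ≈ 1.7466e+5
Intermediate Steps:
r(J) = 1/(-24 + J)
Z(L) = 1/(-24 + L**2) + 2*L**2 (Z(L) = (L**2 + L*L) + 1/(-24 + L*L) = (L**2 + L**2) + 1/(-24 + L**2) = 2*L**2 + 1/(-24 + L**2) = 1/(-24 + L**2) + 2*L**2)
Z(-423) - 183197 = (1 + 2*(-423)**2*(-24 + (-423)**2))/(-24 + (-423)**2) - 183197 = (1 + 2*178929*(-24 + 178929))/(-24 + 178929) - 183197 = (1 + 2*178929*178905)/178905 - 183197 = (1 + 64022585490)/178905 - 183197 = (1/178905)*64022585491 - 183197 = 64022585491/178905 - 183197 = 31247726206/178905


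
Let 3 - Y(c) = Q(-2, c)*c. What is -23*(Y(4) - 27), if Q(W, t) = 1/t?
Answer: 575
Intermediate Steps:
Y(c) = 2 (Y(c) = 3 - c/c = 3 - 1*1 = 3 - 1 = 2)
-23*(Y(4) - 27) = -23*(2 - 27) = -23*(-25) = 575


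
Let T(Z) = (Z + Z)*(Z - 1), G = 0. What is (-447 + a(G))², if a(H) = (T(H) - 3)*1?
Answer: 202500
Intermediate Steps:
T(Z) = 2*Z*(-1 + Z) (T(Z) = (2*Z)*(-1 + Z) = 2*Z*(-1 + Z))
a(H) = -3 + 2*H*(-1 + H) (a(H) = (2*H*(-1 + H) - 3)*1 = (-3 + 2*H*(-1 + H))*1 = -3 + 2*H*(-1 + H))
(-447 + a(G))² = (-447 + (-3 + 2*0*(-1 + 0)))² = (-447 + (-3 + 2*0*(-1)))² = (-447 + (-3 + 0))² = (-447 - 3)² = (-450)² = 202500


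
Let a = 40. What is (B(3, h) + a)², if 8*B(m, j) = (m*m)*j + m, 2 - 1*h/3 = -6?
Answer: 290521/64 ≈ 4539.4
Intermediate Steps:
h = 24 (h = 6 - 3*(-6) = 6 + 18 = 24)
B(m, j) = m/8 + j*m²/8 (B(m, j) = ((m*m)*j + m)/8 = (m²*j + m)/8 = (j*m² + m)/8 = (m + j*m²)/8 = m/8 + j*m²/8)
(B(3, h) + a)² = ((⅛)*3*(1 + 24*3) + 40)² = ((⅛)*3*(1 + 72) + 40)² = ((⅛)*3*73 + 40)² = (219/8 + 40)² = (539/8)² = 290521/64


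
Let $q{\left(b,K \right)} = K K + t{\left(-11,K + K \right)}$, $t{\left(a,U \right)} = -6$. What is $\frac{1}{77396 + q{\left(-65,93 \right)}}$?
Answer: $\frac{1}{86039} \approx 1.1623 \cdot 10^{-5}$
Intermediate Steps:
$q{\left(b,K \right)} = -6 + K^{2}$ ($q{\left(b,K \right)} = K K - 6 = K^{2} - 6 = -6 + K^{2}$)
$\frac{1}{77396 + q{\left(-65,93 \right)}} = \frac{1}{77396 - \left(6 - 93^{2}\right)} = \frac{1}{77396 + \left(-6 + 8649\right)} = \frac{1}{77396 + 8643} = \frac{1}{86039}$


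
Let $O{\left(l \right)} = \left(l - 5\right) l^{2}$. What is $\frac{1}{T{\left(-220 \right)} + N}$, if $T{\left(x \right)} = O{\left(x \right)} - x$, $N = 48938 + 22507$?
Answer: $- \frac{1}{10818335} \approx -9.2436 \cdot 10^{-8}$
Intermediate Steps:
$N = 71445$
$O{\left(l \right)} = l^{2} \left(-5 + l\right)$ ($O{\left(l \right)} = \left(-5 + l\right) l^{2} = l^{2} \left(-5 + l\right)$)
$T{\left(x \right)} = - x + x^{2} \left(-5 + x\right)$ ($T{\left(x \right)} = x^{2} \left(-5 + x\right) - x = - x + x^{2} \left(-5 + x\right)$)
$\frac{1}{T{\left(-220 \right)} + N} = \frac{1}{- 220 \left(-1 - 220 \left(-5 - 220\right)\right) + 71445} = \frac{1}{- 220 \left(-1 - -49500\right) + 71445} = \frac{1}{- 220 \left(-1 + 49500\right) + 71445} = \frac{1}{\left(-220\right) 49499 + 71445} = \frac{1}{-10889780 + 71445} = \frac{1}{-10818335} = - \frac{1}{10818335}$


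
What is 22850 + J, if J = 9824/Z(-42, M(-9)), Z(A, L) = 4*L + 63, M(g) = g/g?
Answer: 1540774/67 ≈ 22997.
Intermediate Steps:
M(g) = 1
Z(A, L) = 63 + 4*L
J = 9824/67 (J = 9824/(63 + 4*1) = 9824/(63 + 4) = 9824/67 ≈ 146.63)
22850 + J = 22850 + 9824/67 = 1540774/67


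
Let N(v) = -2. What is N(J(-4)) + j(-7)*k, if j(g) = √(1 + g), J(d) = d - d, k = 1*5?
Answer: -2 + 5*I*√6 ≈ -2.0 + 12.247*I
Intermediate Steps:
k = 5
J(d) = 0
N(J(-4)) + j(-7)*k = -2 + √(1 - 7)*5 = -2 + √(-6)*5 = -2 + (I*√6)*5 = -2 + 5*I*√6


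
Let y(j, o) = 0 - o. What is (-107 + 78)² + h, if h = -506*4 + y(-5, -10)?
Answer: -1173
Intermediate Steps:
y(j, o) = -o
h = -2014 (h = -506*4 - 1*(-10) = -23*88 + 10 = -2024 + 10 = -2014)
(-107 + 78)² + h = (-107 + 78)² - 2014 = (-29)² - 2014 = 841 - 2014 = -1173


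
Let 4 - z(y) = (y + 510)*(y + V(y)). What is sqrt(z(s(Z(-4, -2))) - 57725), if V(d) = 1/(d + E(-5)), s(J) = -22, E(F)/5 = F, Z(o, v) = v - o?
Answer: I*sqrt(103766929)/47 ≈ 216.74*I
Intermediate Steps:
E(F) = 5*F
V(d) = 1/(-25 + d) (V(d) = 1/(d + 5*(-5)) = 1/(d - 25) = 1/(-25 + d))
z(y) = 4 - (510 + y)*(y + 1/(-25 + y)) (z(y) = 4 - (y + 510)*(y + 1/(-25 + y)) = 4 - (510 + y)*(y + 1/(-25 + y)))
sqrt(z(s(Z(-4, -2))) - 57725) = sqrt((-610 - 1*(-22)**3 - 485*(-22)**2 + 12753*(-22))/(-25 - 22) - 57725) = sqrt((-610 - 1*(-10648) - 485*484 - 280566)/(-47) - 57725) = sqrt(-(-610 + 10648 - 234740 - 280566)/47 - 57725) = sqrt(-1/47*(-505268) - 57725) = sqrt(505268/47 - 57725) = sqrt(-2207807/47) = I*sqrt(103766929)/47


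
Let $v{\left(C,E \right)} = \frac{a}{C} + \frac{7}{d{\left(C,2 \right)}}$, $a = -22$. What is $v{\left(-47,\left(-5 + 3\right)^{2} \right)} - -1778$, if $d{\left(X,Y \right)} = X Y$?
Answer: $\frac{167169}{94} \approx 1778.4$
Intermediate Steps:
$v{\left(C,E \right)} = - \frac{37}{2 C}$ ($v{\left(C,E \right)} = - \frac{22}{C} + \frac{7}{C 2} = - \frac{22}{C} + \frac{7}{2 C} = - \frac{37}{2 C}$)
$v{\left(-47,\left(-5 + 3\right)^{2} \right)} - -1778 = - \frac{37}{2 \left(-47\right)} - -1778 = \left(- \frac{37}{2}\right) \left(- \frac{1}{47}\right) + 1778 = \frac{37}{94} + 1778 = \frac{167169}{94}$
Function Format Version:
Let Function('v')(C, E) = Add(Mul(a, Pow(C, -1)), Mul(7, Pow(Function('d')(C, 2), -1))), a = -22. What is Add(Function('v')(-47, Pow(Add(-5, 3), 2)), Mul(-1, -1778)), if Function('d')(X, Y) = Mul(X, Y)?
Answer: Rational(167169, 94) ≈ 1778.4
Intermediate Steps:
Function('v')(C, E) = Mul(Rational(-37, 2), Pow(C, -1)) (Function('v')(C, E) = Add(Mul(-22, Pow(C, -1)), Mul(7, Pow(Mul(C, 2), -1))) = Add(Mul(-22, Pow(C, -1)), Mul(7, Pow(Mul(2, C), -1))) = Add(Mul(-22, Pow(C, -1)), Mul(7, Mul(Rational(1, 2), Pow(C, -1)))) = Add(Mul(-22, Pow(C, -1)), Mul(Rational(7, 2), Pow(C, -1))) = Mul(Rational(-37, 2), Pow(C, -1)))
Add(Function('v')(-47, Pow(Add(-5, 3), 2)), Mul(-1, -1778)) = Add(Mul(Rational(-37, 2), Pow(-47, -1)), Mul(-1, -1778)) = Add(Mul(Rational(-37, 2), Rational(-1, 47)), 1778) = Add(Rational(37, 94), 1778) = Rational(167169, 94)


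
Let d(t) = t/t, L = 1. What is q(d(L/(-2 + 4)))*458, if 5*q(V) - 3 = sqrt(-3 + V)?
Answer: 1374/5 + 458*I*sqrt(2)/5 ≈ 274.8 + 129.54*I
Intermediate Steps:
d(t) = 1
q(V) = 3/5 + sqrt(-3 + V)/5
q(d(L/(-2 + 4)))*458 = (3/5 + sqrt(-3 + 1)/5)*458 = (3/5 + sqrt(-2)/5)*458 = (3/5 + (I*sqrt(2))/5)*458 = (3/5 + I*sqrt(2)/5)*458 = 1374/5 + 458*I*sqrt(2)/5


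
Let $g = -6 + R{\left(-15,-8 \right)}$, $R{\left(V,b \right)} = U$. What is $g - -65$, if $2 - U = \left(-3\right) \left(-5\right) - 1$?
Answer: $47$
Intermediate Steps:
$U = -12$ ($U = 2 - \left(\left(-3\right) \left(-5\right) - 1\right) = 2 - \left(15 - 1\right) = 2 - 14 = -12$)
$R{\left(V,b \right)} = -12$
$g = -18$ ($g = -6 - 12 = -18$)
$g - -65 = -18 - -65 = -18 + 65 = 47$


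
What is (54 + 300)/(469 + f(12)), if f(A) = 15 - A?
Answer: ¾ ≈ 0.75000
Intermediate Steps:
(54 + 300)/(469 + f(12)) = (54 + 300)/(469 + (15 - 1*12)) = 354/(469 + (15 - 12)) = 354/(469 + 3) = 354/472 = 354*(1/472) = ¾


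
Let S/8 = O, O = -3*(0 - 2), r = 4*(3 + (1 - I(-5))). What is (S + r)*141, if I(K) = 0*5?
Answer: 9024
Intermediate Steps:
I(K) = 0
r = 16 (r = 4*(3 + (1 - 1*0)) = 4*(3 + (1 + 0)) = 4*(3 + 1) = 4*4 = 16)
O = 6 (O = -3*(-2) = 6)
S = 48 (S = 8*6 = 48)
(S + r)*141 = (48 + 16)*141 = 64*141 = 9024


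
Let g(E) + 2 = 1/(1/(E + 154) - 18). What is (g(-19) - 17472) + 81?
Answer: -42247732/2429 ≈ -17393.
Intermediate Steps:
g(E) = -2 + 1/(-18 + 1/(154 + E)) (g(E) = -2 + 1/(1/(E + 154) - 18) = -2 + 1/(1/(154 + E) - 18) = -2 + 1/(-18 + 1/(154 + E)))
(g(-19) - 17472) + 81 = ((-5696 - 37*(-19))/(2771 + 18*(-19)) - 17472) + 81 = ((-5696 + 703)/(2771 - 342) - 17472) + 81 = (-4993/2429 - 17472) + 81 = -42444481/2429 + 81 = -42247732/2429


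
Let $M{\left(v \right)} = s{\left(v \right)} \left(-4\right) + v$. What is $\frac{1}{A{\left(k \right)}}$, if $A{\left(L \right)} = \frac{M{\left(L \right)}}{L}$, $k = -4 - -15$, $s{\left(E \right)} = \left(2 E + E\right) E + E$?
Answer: $- \frac{1}{135} \approx -0.0074074$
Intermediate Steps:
$s{\left(E \right)} = E + 3 E^{2}$ ($s{\left(E \right)} = 3 E E + E = 3 E^{2} + E = E + 3 E^{2}$)
$k = 11$ ($k = -4 + 15 = 11$)
$M{\left(v \right)} = v - 4 v \left(1 + 3 v\right)$ ($M{\left(v \right)} = v \left(1 + 3 v\right) \left(-4\right) + v = - 4 v \left(1 + 3 v\right) + v = v - 4 v \left(1 + 3 v\right)$)
$A{\left(L \right)} = -3 - 12 L$ ($A{\left(L \right)} = \frac{3 L \left(-1 - 4 L\right)}{L} = -3 - 12 L$)
$\frac{1}{A{\left(k \right)}} = \frac{1}{-3 - 132} = \frac{1}{-135} = - \frac{1}{135}$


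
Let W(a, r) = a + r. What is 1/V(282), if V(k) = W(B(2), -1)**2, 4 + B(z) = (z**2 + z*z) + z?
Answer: 1/25 ≈ 0.040000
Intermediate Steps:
B(z) = -4 + z + 2*z**2 (B(z) = -4 + ((z**2 + z*z) + z) = -4 + ((z**2 + z**2) + z) = -4 + (2*z**2 + z) = -4 + (z + 2*z**2) = -4 + z + 2*z**2)
V(k) = 25 (V(k) = ((-4 + 2 + 2*2**2) - 1)**2 = ((-4 + 2 + 2*4) - 1)**2 = ((-4 + 2 + 8) - 1)**2 = (6 - 1)**2 = 5**2 = 25)
1/V(282) = 1/25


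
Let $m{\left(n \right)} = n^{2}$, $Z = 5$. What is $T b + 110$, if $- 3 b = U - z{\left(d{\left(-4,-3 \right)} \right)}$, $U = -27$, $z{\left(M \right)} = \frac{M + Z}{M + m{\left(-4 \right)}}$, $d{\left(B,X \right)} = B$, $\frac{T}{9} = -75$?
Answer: $- \frac{23935}{4} \approx -5983.8$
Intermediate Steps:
$T = -675$ ($T = 9 \left(-75\right) = -675$)
$z{\left(M \right)} = \frac{5 + M}{16 + M}$ ($z{\left(M \right)} = \frac{M + 5}{M + \left(-4\right)^{2}} = \frac{5 + M}{M + 16} = \frac{5 + M}{16 + M}$)
$b = \frac{325}{36}$ ($b = - \frac{-27 - \frac{5 - 4}{16 - 4}}{3} = - \frac{-27 - \frac{1}{12} \cdot 1}{3} = - \frac{-27 - \frac{1}{12}}{3} = \left(- \frac{1}{3}\right) \left(- \frac{325}{12}\right) = \frac{325}{36} \approx 9.0278$)
$T b + 110 = \left(-675\right) \frac{325}{36} + 110 = - \frac{24375}{4} + 110 = - \frac{23935}{4}$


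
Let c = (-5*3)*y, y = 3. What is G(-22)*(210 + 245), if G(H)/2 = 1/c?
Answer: -182/9 ≈ -20.222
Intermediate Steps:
c = -45 (c = -5*3*3 = -15*3 = -45)
G(H) = -2/45 (G(H) = 2/(-45) = 2*(-1/45) = -2/45)
G(-22)*(210 + 245) = -2*(210 + 245)/45 = -2/45*455 = -182/9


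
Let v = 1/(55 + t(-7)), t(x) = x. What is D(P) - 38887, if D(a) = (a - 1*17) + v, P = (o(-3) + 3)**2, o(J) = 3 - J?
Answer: -1863503/48 ≈ -38823.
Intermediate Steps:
P = 81 (P = ((3 - 1*(-3)) + 3)**2 = ((3 + 3) + 3)**2 = (6 + 3)**2 = 9**2 = 81)
v = 1/48 (v = 1/(55 - 7) = 1/48 ≈ 0.020833)
D(a) = -815/48 + a (D(a) = (a - 1*17) + 1/48 = (a - 17) + 1/48 = (-17 + a) + 1/48 = -815/48 + a)
D(P) - 38887 = (-815/48 + 81) - 38887 = 3073/48 - 38887 = -1863503/48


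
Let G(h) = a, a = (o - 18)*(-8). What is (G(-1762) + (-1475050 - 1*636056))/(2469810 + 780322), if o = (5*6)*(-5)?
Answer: -1054881/1625066 ≈ -0.64913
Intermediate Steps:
o = -150 (o = 30*(-5) = -150)
a = 1344 (a = (-150 - 18)*(-8) = -168*(-8) = 1344)
G(h) = 1344
(G(-1762) + (-1475050 - 1*636056))/(2469810 + 780322) = (1344 + (-1475050 - 1*636056))/(2469810 + 780322) = (1344 + (-1475050 - 636056))/3250132 = (1344 - 2111106)*(1/3250132) = -2109762*1/3250132 = -1054881/1625066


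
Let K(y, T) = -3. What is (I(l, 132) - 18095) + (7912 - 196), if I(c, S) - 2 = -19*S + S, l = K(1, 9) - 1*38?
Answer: -12753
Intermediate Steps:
l = -41 (l = -3 - 1*38 = -3 - 38 = -41)
I(c, S) = 2 - 18*S (I(c, S) = 2 + (-19*S + S) = 2 - 18*S)
(I(l, 132) - 18095) + (7912 - 196) = ((2 - 18*132) - 18095) + (7912 - 196) = ((2 - 2376) - 18095) + 7716 = (-2374 - 18095) + 7716 = -20469 + 7716 = -12753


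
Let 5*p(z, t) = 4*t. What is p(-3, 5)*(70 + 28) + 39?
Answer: 431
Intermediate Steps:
p(z, t) = 4*t/5 (p(z, t) = (4*t)/5 = 4*t/5)
p(-3, 5)*(70 + 28) + 39 = ((4/5)*5)*(70 + 28) + 39 = 4*98 + 39 = 392 + 39 = 431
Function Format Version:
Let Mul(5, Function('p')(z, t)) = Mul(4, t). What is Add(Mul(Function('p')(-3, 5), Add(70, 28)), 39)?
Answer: 431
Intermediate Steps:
Function('p')(z, t) = Mul(Rational(4, 5), t) (Function('p')(z, t) = Mul(Rational(1, 5), Mul(4, t)) = Mul(Rational(4, 5), t))
Add(Mul(Function('p')(-3, 5), Add(70, 28)), 39) = Add(Mul(Mul(Rational(4, 5), 5), Add(70, 28)), 39) = Add(Mul(4, 98), 39) = Add(392, 39) = 431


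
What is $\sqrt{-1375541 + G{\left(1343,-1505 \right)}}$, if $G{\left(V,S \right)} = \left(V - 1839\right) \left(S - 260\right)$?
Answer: $i \sqrt{500101} \approx 707.18 i$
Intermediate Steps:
$G{\left(V,S \right)} = \left(-1839 + V\right) \left(-260 + S\right)$
$\sqrt{-1375541 + G{\left(1343,-1505 \right)}} = \sqrt{-1375541 - -875440} = \sqrt{-1375541 + \left(478140 + 2767695 - 349180 - 2021215\right)} = \sqrt{-1375541 + 875440} = \sqrt{-500101} = i \sqrt{500101}$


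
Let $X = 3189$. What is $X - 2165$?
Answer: $1024$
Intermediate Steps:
$X - 2165 = 3189 - 2165 = 1024$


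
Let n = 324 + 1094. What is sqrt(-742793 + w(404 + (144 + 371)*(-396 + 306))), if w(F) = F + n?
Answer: I*sqrt(787321) ≈ 887.31*I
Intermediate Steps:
n = 1418
w(F) = 1418 + F (w(F) = F + 1418 = 1418 + F)
sqrt(-742793 + w(404 + (144 + 371)*(-396 + 306))) = sqrt(-742793 + (1418 + (404 + (144 + 371)*(-396 + 306)))) = sqrt(-742793 + (1418 + (404 + 515*(-90)))) = sqrt(-742793 + (1418 + (404 - 46350))) = sqrt(-742793 + (1418 - 45946)) = sqrt(-742793 - 44528) = sqrt(-787321) = I*sqrt(787321)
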